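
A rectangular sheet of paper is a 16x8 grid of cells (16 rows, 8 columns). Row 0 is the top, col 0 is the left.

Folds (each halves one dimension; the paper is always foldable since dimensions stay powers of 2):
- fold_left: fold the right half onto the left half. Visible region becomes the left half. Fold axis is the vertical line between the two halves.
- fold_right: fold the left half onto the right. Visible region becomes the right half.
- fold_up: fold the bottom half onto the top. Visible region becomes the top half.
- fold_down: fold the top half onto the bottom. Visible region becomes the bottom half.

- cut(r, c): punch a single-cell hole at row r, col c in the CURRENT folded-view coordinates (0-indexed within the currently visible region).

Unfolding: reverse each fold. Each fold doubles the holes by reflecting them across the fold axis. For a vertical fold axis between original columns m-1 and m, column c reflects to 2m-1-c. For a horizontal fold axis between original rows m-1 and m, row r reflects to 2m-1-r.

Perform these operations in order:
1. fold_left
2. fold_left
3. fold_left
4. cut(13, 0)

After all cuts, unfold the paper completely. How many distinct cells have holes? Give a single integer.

Op 1 fold_left: fold axis v@4; visible region now rows[0,16) x cols[0,4) = 16x4
Op 2 fold_left: fold axis v@2; visible region now rows[0,16) x cols[0,2) = 16x2
Op 3 fold_left: fold axis v@1; visible region now rows[0,16) x cols[0,1) = 16x1
Op 4 cut(13, 0): punch at orig (13,0); cuts so far [(13, 0)]; region rows[0,16) x cols[0,1) = 16x1
Unfold 1 (reflect across v@1): 2 holes -> [(13, 0), (13, 1)]
Unfold 2 (reflect across v@2): 4 holes -> [(13, 0), (13, 1), (13, 2), (13, 3)]
Unfold 3 (reflect across v@4): 8 holes -> [(13, 0), (13, 1), (13, 2), (13, 3), (13, 4), (13, 5), (13, 6), (13, 7)]

Answer: 8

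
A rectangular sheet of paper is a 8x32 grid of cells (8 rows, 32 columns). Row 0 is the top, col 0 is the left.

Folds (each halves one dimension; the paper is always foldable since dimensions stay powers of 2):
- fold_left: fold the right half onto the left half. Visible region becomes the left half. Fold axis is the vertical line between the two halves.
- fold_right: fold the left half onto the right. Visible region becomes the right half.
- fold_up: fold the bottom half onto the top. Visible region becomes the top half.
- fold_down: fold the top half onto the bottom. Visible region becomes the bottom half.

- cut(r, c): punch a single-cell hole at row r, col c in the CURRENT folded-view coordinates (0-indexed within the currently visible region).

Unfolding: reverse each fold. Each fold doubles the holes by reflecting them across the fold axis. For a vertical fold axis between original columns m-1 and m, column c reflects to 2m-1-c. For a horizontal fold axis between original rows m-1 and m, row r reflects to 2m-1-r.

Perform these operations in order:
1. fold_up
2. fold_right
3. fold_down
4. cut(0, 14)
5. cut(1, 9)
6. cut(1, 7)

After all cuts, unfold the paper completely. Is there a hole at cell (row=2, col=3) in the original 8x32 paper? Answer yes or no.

Answer: no

Derivation:
Op 1 fold_up: fold axis h@4; visible region now rows[0,4) x cols[0,32) = 4x32
Op 2 fold_right: fold axis v@16; visible region now rows[0,4) x cols[16,32) = 4x16
Op 3 fold_down: fold axis h@2; visible region now rows[2,4) x cols[16,32) = 2x16
Op 4 cut(0, 14): punch at orig (2,30); cuts so far [(2, 30)]; region rows[2,4) x cols[16,32) = 2x16
Op 5 cut(1, 9): punch at orig (3,25); cuts so far [(2, 30), (3, 25)]; region rows[2,4) x cols[16,32) = 2x16
Op 6 cut(1, 7): punch at orig (3,23); cuts so far [(2, 30), (3, 23), (3, 25)]; region rows[2,4) x cols[16,32) = 2x16
Unfold 1 (reflect across h@2): 6 holes -> [(0, 23), (0, 25), (1, 30), (2, 30), (3, 23), (3, 25)]
Unfold 2 (reflect across v@16): 12 holes -> [(0, 6), (0, 8), (0, 23), (0, 25), (1, 1), (1, 30), (2, 1), (2, 30), (3, 6), (3, 8), (3, 23), (3, 25)]
Unfold 3 (reflect across h@4): 24 holes -> [(0, 6), (0, 8), (0, 23), (0, 25), (1, 1), (1, 30), (2, 1), (2, 30), (3, 6), (3, 8), (3, 23), (3, 25), (4, 6), (4, 8), (4, 23), (4, 25), (5, 1), (5, 30), (6, 1), (6, 30), (7, 6), (7, 8), (7, 23), (7, 25)]
Holes: [(0, 6), (0, 8), (0, 23), (0, 25), (1, 1), (1, 30), (2, 1), (2, 30), (3, 6), (3, 8), (3, 23), (3, 25), (4, 6), (4, 8), (4, 23), (4, 25), (5, 1), (5, 30), (6, 1), (6, 30), (7, 6), (7, 8), (7, 23), (7, 25)]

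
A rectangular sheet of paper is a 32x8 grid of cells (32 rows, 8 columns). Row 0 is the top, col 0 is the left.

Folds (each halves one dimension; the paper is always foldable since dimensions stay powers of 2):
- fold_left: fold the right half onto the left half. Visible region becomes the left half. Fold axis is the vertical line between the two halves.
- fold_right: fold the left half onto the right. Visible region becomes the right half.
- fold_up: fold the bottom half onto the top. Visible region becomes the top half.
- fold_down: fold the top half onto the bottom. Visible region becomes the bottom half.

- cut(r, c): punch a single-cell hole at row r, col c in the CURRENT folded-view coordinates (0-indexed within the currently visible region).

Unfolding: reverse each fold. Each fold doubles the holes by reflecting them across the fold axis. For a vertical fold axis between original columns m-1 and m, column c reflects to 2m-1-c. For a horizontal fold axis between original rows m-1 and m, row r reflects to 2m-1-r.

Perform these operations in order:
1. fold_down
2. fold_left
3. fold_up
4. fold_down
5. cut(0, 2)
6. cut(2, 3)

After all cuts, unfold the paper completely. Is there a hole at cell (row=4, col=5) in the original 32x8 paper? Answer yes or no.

Op 1 fold_down: fold axis h@16; visible region now rows[16,32) x cols[0,8) = 16x8
Op 2 fold_left: fold axis v@4; visible region now rows[16,32) x cols[0,4) = 16x4
Op 3 fold_up: fold axis h@24; visible region now rows[16,24) x cols[0,4) = 8x4
Op 4 fold_down: fold axis h@20; visible region now rows[20,24) x cols[0,4) = 4x4
Op 5 cut(0, 2): punch at orig (20,2); cuts so far [(20, 2)]; region rows[20,24) x cols[0,4) = 4x4
Op 6 cut(2, 3): punch at orig (22,3); cuts so far [(20, 2), (22, 3)]; region rows[20,24) x cols[0,4) = 4x4
Unfold 1 (reflect across h@20): 4 holes -> [(17, 3), (19, 2), (20, 2), (22, 3)]
Unfold 2 (reflect across h@24): 8 holes -> [(17, 3), (19, 2), (20, 2), (22, 3), (25, 3), (27, 2), (28, 2), (30, 3)]
Unfold 3 (reflect across v@4): 16 holes -> [(17, 3), (17, 4), (19, 2), (19, 5), (20, 2), (20, 5), (22, 3), (22, 4), (25, 3), (25, 4), (27, 2), (27, 5), (28, 2), (28, 5), (30, 3), (30, 4)]
Unfold 4 (reflect across h@16): 32 holes -> [(1, 3), (1, 4), (3, 2), (3, 5), (4, 2), (4, 5), (6, 3), (6, 4), (9, 3), (9, 4), (11, 2), (11, 5), (12, 2), (12, 5), (14, 3), (14, 4), (17, 3), (17, 4), (19, 2), (19, 5), (20, 2), (20, 5), (22, 3), (22, 4), (25, 3), (25, 4), (27, 2), (27, 5), (28, 2), (28, 5), (30, 3), (30, 4)]
Holes: [(1, 3), (1, 4), (3, 2), (3, 5), (4, 2), (4, 5), (6, 3), (6, 4), (9, 3), (9, 4), (11, 2), (11, 5), (12, 2), (12, 5), (14, 3), (14, 4), (17, 3), (17, 4), (19, 2), (19, 5), (20, 2), (20, 5), (22, 3), (22, 4), (25, 3), (25, 4), (27, 2), (27, 5), (28, 2), (28, 5), (30, 3), (30, 4)]

Answer: yes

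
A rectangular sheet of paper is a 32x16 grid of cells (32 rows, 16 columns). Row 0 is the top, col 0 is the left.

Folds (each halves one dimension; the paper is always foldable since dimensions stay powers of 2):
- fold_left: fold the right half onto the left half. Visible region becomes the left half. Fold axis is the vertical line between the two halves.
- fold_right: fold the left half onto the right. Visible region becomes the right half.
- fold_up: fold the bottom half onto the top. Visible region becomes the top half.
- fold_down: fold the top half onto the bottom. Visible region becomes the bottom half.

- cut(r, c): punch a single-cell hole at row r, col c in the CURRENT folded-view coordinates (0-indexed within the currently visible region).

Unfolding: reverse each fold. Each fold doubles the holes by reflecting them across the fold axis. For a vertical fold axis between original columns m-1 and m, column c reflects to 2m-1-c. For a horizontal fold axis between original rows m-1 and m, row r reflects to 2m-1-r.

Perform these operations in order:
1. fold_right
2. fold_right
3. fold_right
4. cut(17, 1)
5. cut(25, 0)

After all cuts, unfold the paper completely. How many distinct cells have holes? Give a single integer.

Answer: 16

Derivation:
Op 1 fold_right: fold axis v@8; visible region now rows[0,32) x cols[8,16) = 32x8
Op 2 fold_right: fold axis v@12; visible region now rows[0,32) x cols[12,16) = 32x4
Op 3 fold_right: fold axis v@14; visible region now rows[0,32) x cols[14,16) = 32x2
Op 4 cut(17, 1): punch at orig (17,15); cuts so far [(17, 15)]; region rows[0,32) x cols[14,16) = 32x2
Op 5 cut(25, 0): punch at orig (25,14); cuts so far [(17, 15), (25, 14)]; region rows[0,32) x cols[14,16) = 32x2
Unfold 1 (reflect across v@14): 4 holes -> [(17, 12), (17, 15), (25, 13), (25, 14)]
Unfold 2 (reflect across v@12): 8 holes -> [(17, 8), (17, 11), (17, 12), (17, 15), (25, 9), (25, 10), (25, 13), (25, 14)]
Unfold 3 (reflect across v@8): 16 holes -> [(17, 0), (17, 3), (17, 4), (17, 7), (17, 8), (17, 11), (17, 12), (17, 15), (25, 1), (25, 2), (25, 5), (25, 6), (25, 9), (25, 10), (25, 13), (25, 14)]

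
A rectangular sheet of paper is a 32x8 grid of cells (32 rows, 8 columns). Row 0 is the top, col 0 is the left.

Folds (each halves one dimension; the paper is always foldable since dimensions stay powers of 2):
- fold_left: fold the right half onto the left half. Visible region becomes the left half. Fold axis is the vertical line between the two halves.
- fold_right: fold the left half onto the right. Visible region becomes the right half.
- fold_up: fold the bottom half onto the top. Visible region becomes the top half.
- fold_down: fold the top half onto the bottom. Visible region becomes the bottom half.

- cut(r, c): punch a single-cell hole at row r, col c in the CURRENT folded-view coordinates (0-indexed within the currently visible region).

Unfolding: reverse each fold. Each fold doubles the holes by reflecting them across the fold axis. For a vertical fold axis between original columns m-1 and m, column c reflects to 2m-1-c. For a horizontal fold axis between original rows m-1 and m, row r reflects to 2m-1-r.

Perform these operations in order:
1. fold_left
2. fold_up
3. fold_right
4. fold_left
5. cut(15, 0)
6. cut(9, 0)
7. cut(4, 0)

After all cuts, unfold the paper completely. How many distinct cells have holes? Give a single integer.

Answer: 48

Derivation:
Op 1 fold_left: fold axis v@4; visible region now rows[0,32) x cols[0,4) = 32x4
Op 2 fold_up: fold axis h@16; visible region now rows[0,16) x cols[0,4) = 16x4
Op 3 fold_right: fold axis v@2; visible region now rows[0,16) x cols[2,4) = 16x2
Op 4 fold_left: fold axis v@3; visible region now rows[0,16) x cols[2,3) = 16x1
Op 5 cut(15, 0): punch at orig (15,2); cuts so far [(15, 2)]; region rows[0,16) x cols[2,3) = 16x1
Op 6 cut(9, 0): punch at orig (9,2); cuts so far [(9, 2), (15, 2)]; region rows[0,16) x cols[2,3) = 16x1
Op 7 cut(4, 0): punch at orig (4,2); cuts so far [(4, 2), (9, 2), (15, 2)]; region rows[0,16) x cols[2,3) = 16x1
Unfold 1 (reflect across v@3): 6 holes -> [(4, 2), (4, 3), (9, 2), (9, 3), (15, 2), (15, 3)]
Unfold 2 (reflect across v@2): 12 holes -> [(4, 0), (4, 1), (4, 2), (4, 3), (9, 0), (9, 1), (9, 2), (9, 3), (15, 0), (15, 1), (15, 2), (15, 3)]
Unfold 3 (reflect across h@16): 24 holes -> [(4, 0), (4, 1), (4, 2), (4, 3), (9, 0), (9, 1), (9, 2), (9, 3), (15, 0), (15, 1), (15, 2), (15, 3), (16, 0), (16, 1), (16, 2), (16, 3), (22, 0), (22, 1), (22, 2), (22, 3), (27, 0), (27, 1), (27, 2), (27, 3)]
Unfold 4 (reflect across v@4): 48 holes -> [(4, 0), (4, 1), (4, 2), (4, 3), (4, 4), (4, 5), (4, 6), (4, 7), (9, 0), (9, 1), (9, 2), (9, 3), (9, 4), (9, 5), (9, 6), (9, 7), (15, 0), (15, 1), (15, 2), (15, 3), (15, 4), (15, 5), (15, 6), (15, 7), (16, 0), (16, 1), (16, 2), (16, 3), (16, 4), (16, 5), (16, 6), (16, 7), (22, 0), (22, 1), (22, 2), (22, 3), (22, 4), (22, 5), (22, 6), (22, 7), (27, 0), (27, 1), (27, 2), (27, 3), (27, 4), (27, 5), (27, 6), (27, 7)]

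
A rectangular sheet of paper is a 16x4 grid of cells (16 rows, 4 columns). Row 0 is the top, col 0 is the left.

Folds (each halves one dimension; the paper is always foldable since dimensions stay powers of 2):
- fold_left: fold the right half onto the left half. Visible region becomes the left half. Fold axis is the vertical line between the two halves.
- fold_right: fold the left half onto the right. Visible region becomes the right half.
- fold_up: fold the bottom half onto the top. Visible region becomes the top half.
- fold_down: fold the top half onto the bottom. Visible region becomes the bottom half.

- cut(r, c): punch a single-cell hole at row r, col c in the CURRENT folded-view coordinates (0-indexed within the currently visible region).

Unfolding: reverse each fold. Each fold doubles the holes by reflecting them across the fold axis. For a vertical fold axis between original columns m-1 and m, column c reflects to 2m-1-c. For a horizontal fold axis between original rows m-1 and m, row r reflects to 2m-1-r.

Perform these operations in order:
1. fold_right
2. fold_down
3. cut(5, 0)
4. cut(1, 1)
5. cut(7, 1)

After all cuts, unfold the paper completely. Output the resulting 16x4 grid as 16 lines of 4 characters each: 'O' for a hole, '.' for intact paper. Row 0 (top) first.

Answer: O..O
....
.OO.
....
....
....
O..O
....
....
O..O
....
....
....
.OO.
....
O..O

Derivation:
Op 1 fold_right: fold axis v@2; visible region now rows[0,16) x cols[2,4) = 16x2
Op 2 fold_down: fold axis h@8; visible region now rows[8,16) x cols[2,4) = 8x2
Op 3 cut(5, 0): punch at orig (13,2); cuts so far [(13, 2)]; region rows[8,16) x cols[2,4) = 8x2
Op 4 cut(1, 1): punch at orig (9,3); cuts so far [(9, 3), (13, 2)]; region rows[8,16) x cols[2,4) = 8x2
Op 5 cut(7, 1): punch at orig (15,3); cuts so far [(9, 3), (13, 2), (15, 3)]; region rows[8,16) x cols[2,4) = 8x2
Unfold 1 (reflect across h@8): 6 holes -> [(0, 3), (2, 2), (6, 3), (9, 3), (13, 2), (15, 3)]
Unfold 2 (reflect across v@2): 12 holes -> [(0, 0), (0, 3), (2, 1), (2, 2), (6, 0), (6, 3), (9, 0), (9, 3), (13, 1), (13, 2), (15, 0), (15, 3)]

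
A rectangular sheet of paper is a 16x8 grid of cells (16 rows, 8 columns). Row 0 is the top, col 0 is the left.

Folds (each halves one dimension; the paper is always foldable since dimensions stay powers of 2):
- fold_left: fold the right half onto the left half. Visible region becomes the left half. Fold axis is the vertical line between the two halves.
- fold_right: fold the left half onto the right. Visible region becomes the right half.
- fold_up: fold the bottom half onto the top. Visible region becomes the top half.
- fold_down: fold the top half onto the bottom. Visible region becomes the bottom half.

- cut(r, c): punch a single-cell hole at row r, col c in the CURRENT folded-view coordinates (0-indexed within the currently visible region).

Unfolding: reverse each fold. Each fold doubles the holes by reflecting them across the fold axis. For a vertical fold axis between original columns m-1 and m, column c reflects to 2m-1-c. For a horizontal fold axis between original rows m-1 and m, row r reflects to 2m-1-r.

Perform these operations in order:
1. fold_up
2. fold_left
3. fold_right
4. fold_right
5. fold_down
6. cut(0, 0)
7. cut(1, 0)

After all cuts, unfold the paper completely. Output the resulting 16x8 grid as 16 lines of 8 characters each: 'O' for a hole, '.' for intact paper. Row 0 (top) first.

Op 1 fold_up: fold axis h@8; visible region now rows[0,8) x cols[0,8) = 8x8
Op 2 fold_left: fold axis v@4; visible region now rows[0,8) x cols[0,4) = 8x4
Op 3 fold_right: fold axis v@2; visible region now rows[0,8) x cols[2,4) = 8x2
Op 4 fold_right: fold axis v@3; visible region now rows[0,8) x cols[3,4) = 8x1
Op 5 fold_down: fold axis h@4; visible region now rows[4,8) x cols[3,4) = 4x1
Op 6 cut(0, 0): punch at orig (4,3); cuts so far [(4, 3)]; region rows[4,8) x cols[3,4) = 4x1
Op 7 cut(1, 0): punch at orig (5,3); cuts so far [(4, 3), (5, 3)]; region rows[4,8) x cols[3,4) = 4x1
Unfold 1 (reflect across h@4): 4 holes -> [(2, 3), (3, 3), (4, 3), (5, 3)]
Unfold 2 (reflect across v@3): 8 holes -> [(2, 2), (2, 3), (3, 2), (3, 3), (4, 2), (4, 3), (5, 2), (5, 3)]
Unfold 3 (reflect across v@2): 16 holes -> [(2, 0), (2, 1), (2, 2), (2, 3), (3, 0), (3, 1), (3, 2), (3, 3), (4, 0), (4, 1), (4, 2), (4, 3), (5, 0), (5, 1), (5, 2), (5, 3)]
Unfold 4 (reflect across v@4): 32 holes -> [(2, 0), (2, 1), (2, 2), (2, 3), (2, 4), (2, 5), (2, 6), (2, 7), (3, 0), (3, 1), (3, 2), (3, 3), (3, 4), (3, 5), (3, 6), (3, 7), (4, 0), (4, 1), (4, 2), (4, 3), (4, 4), (4, 5), (4, 6), (4, 7), (5, 0), (5, 1), (5, 2), (5, 3), (5, 4), (5, 5), (5, 6), (5, 7)]
Unfold 5 (reflect across h@8): 64 holes -> [(2, 0), (2, 1), (2, 2), (2, 3), (2, 4), (2, 5), (2, 6), (2, 7), (3, 0), (3, 1), (3, 2), (3, 3), (3, 4), (3, 5), (3, 6), (3, 7), (4, 0), (4, 1), (4, 2), (4, 3), (4, 4), (4, 5), (4, 6), (4, 7), (5, 0), (5, 1), (5, 2), (5, 3), (5, 4), (5, 5), (5, 6), (5, 7), (10, 0), (10, 1), (10, 2), (10, 3), (10, 4), (10, 5), (10, 6), (10, 7), (11, 0), (11, 1), (11, 2), (11, 3), (11, 4), (11, 5), (11, 6), (11, 7), (12, 0), (12, 1), (12, 2), (12, 3), (12, 4), (12, 5), (12, 6), (12, 7), (13, 0), (13, 1), (13, 2), (13, 3), (13, 4), (13, 5), (13, 6), (13, 7)]

Answer: ........
........
OOOOOOOO
OOOOOOOO
OOOOOOOO
OOOOOOOO
........
........
........
........
OOOOOOOO
OOOOOOOO
OOOOOOOO
OOOOOOOO
........
........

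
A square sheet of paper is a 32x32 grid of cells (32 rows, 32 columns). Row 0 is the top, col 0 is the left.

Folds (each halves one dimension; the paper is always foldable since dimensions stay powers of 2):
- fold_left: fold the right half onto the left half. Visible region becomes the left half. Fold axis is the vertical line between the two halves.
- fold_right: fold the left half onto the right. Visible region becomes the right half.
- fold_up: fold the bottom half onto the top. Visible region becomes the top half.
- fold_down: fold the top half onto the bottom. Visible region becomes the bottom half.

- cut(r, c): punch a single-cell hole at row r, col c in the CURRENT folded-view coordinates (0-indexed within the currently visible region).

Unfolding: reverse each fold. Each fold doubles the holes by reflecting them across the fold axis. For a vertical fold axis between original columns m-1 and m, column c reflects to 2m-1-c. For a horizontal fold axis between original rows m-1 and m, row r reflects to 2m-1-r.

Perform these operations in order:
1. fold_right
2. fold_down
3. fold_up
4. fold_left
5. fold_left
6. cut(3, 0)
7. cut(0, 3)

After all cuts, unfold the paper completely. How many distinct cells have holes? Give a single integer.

Op 1 fold_right: fold axis v@16; visible region now rows[0,32) x cols[16,32) = 32x16
Op 2 fold_down: fold axis h@16; visible region now rows[16,32) x cols[16,32) = 16x16
Op 3 fold_up: fold axis h@24; visible region now rows[16,24) x cols[16,32) = 8x16
Op 4 fold_left: fold axis v@24; visible region now rows[16,24) x cols[16,24) = 8x8
Op 5 fold_left: fold axis v@20; visible region now rows[16,24) x cols[16,20) = 8x4
Op 6 cut(3, 0): punch at orig (19,16); cuts so far [(19, 16)]; region rows[16,24) x cols[16,20) = 8x4
Op 7 cut(0, 3): punch at orig (16,19); cuts so far [(16, 19), (19, 16)]; region rows[16,24) x cols[16,20) = 8x4
Unfold 1 (reflect across v@20): 4 holes -> [(16, 19), (16, 20), (19, 16), (19, 23)]
Unfold 2 (reflect across v@24): 8 holes -> [(16, 19), (16, 20), (16, 27), (16, 28), (19, 16), (19, 23), (19, 24), (19, 31)]
Unfold 3 (reflect across h@24): 16 holes -> [(16, 19), (16, 20), (16, 27), (16, 28), (19, 16), (19, 23), (19, 24), (19, 31), (28, 16), (28, 23), (28, 24), (28, 31), (31, 19), (31, 20), (31, 27), (31, 28)]
Unfold 4 (reflect across h@16): 32 holes -> [(0, 19), (0, 20), (0, 27), (0, 28), (3, 16), (3, 23), (3, 24), (3, 31), (12, 16), (12, 23), (12, 24), (12, 31), (15, 19), (15, 20), (15, 27), (15, 28), (16, 19), (16, 20), (16, 27), (16, 28), (19, 16), (19, 23), (19, 24), (19, 31), (28, 16), (28, 23), (28, 24), (28, 31), (31, 19), (31, 20), (31, 27), (31, 28)]
Unfold 5 (reflect across v@16): 64 holes -> [(0, 3), (0, 4), (0, 11), (0, 12), (0, 19), (0, 20), (0, 27), (0, 28), (3, 0), (3, 7), (3, 8), (3, 15), (3, 16), (3, 23), (3, 24), (3, 31), (12, 0), (12, 7), (12, 8), (12, 15), (12, 16), (12, 23), (12, 24), (12, 31), (15, 3), (15, 4), (15, 11), (15, 12), (15, 19), (15, 20), (15, 27), (15, 28), (16, 3), (16, 4), (16, 11), (16, 12), (16, 19), (16, 20), (16, 27), (16, 28), (19, 0), (19, 7), (19, 8), (19, 15), (19, 16), (19, 23), (19, 24), (19, 31), (28, 0), (28, 7), (28, 8), (28, 15), (28, 16), (28, 23), (28, 24), (28, 31), (31, 3), (31, 4), (31, 11), (31, 12), (31, 19), (31, 20), (31, 27), (31, 28)]

Answer: 64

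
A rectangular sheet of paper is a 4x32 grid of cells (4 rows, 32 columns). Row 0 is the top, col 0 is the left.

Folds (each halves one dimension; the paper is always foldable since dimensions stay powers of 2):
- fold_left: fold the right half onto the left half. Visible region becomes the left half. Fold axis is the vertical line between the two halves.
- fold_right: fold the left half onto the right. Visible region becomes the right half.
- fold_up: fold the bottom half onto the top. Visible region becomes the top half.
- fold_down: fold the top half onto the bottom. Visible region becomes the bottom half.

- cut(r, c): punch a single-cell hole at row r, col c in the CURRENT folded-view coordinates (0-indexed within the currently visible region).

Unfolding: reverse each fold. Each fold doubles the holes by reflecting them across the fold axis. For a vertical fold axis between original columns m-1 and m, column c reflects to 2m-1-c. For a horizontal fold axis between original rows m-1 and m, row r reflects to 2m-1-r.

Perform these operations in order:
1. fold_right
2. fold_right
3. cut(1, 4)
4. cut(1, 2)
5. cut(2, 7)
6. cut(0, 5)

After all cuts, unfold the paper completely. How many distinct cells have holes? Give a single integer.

Op 1 fold_right: fold axis v@16; visible region now rows[0,4) x cols[16,32) = 4x16
Op 2 fold_right: fold axis v@24; visible region now rows[0,4) x cols[24,32) = 4x8
Op 3 cut(1, 4): punch at orig (1,28); cuts so far [(1, 28)]; region rows[0,4) x cols[24,32) = 4x8
Op 4 cut(1, 2): punch at orig (1,26); cuts so far [(1, 26), (1, 28)]; region rows[0,4) x cols[24,32) = 4x8
Op 5 cut(2, 7): punch at orig (2,31); cuts so far [(1, 26), (1, 28), (2, 31)]; region rows[0,4) x cols[24,32) = 4x8
Op 6 cut(0, 5): punch at orig (0,29); cuts so far [(0, 29), (1, 26), (1, 28), (2, 31)]; region rows[0,4) x cols[24,32) = 4x8
Unfold 1 (reflect across v@24): 8 holes -> [(0, 18), (0, 29), (1, 19), (1, 21), (1, 26), (1, 28), (2, 16), (2, 31)]
Unfold 2 (reflect across v@16): 16 holes -> [(0, 2), (0, 13), (0, 18), (0, 29), (1, 3), (1, 5), (1, 10), (1, 12), (1, 19), (1, 21), (1, 26), (1, 28), (2, 0), (2, 15), (2, 16), (2, 31)]

Answer: 16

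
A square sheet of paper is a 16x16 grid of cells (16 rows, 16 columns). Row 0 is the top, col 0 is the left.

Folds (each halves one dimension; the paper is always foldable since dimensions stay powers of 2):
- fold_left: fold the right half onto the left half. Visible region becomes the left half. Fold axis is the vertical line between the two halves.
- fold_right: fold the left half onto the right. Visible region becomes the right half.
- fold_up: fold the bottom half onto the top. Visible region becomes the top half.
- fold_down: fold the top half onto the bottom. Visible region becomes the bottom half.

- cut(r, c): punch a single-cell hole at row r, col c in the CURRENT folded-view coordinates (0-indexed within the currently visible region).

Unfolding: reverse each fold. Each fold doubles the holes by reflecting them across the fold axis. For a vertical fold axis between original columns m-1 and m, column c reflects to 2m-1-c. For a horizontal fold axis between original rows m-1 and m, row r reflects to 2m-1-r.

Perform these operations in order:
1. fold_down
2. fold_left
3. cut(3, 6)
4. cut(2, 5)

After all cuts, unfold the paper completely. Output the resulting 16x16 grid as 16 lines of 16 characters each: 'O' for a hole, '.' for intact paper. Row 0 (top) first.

Answer: ................
................
................
................
......O..O......
.....O....O.....
................
................
................
................
.....O....O.....
......O..O......
................
................
................
................

Derivation:
Op 1 fold_down: fold axis h@8; visible region now rows[8,16) x cols[0,16) = 8x16
Op 2 fold_left: fold axis v@8; visible region now rows[8,16) x cols[0,8) = 8x8
Op 3 cut(3, 6): punch at orig (11,6); cuts so far [(11, 6)]; region rows[8,16) x cols[0,8) = 8x8
Op 4 cut(2, 5): punch at orig (10,5); cuts so far [(10, 5), (11, 6)]; region rows[8,16) x cols[0,8) = 8x8
Unfold 1 (reflect across v@8): 4 holes -> [(10, 5), (10, 10), (11, 6), (11, 9)]
Unfold 2 (reflect across h@8): 8 holes -> [(4, 6), (4, 9), (5, 5), (5, 10), (10, 5), (10, 10), (11, 6), (11, 9)]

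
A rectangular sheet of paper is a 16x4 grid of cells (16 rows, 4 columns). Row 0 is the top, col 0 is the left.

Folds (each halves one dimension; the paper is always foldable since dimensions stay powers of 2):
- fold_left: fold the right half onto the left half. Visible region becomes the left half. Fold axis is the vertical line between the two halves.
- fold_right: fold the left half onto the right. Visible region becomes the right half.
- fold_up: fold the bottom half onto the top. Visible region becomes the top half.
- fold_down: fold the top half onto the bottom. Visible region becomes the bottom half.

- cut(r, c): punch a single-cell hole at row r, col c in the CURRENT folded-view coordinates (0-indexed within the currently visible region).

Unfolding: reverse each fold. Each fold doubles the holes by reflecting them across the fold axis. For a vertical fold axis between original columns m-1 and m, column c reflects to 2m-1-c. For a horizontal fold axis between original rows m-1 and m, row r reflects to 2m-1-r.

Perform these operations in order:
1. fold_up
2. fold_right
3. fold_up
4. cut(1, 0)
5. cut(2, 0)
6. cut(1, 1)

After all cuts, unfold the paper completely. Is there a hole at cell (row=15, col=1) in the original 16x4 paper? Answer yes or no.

Op 1 fold_up: fold axis h@8; visible region now rows[0,8) x cols[0,4) = 8x4
Op 2 fold_right: fold axis v@2; visible region now rows[0,8) x cols[2,4) = 8x2
Op 3 fold_up: fold axis h@4; visible region now rows[0,4) x cols[2,4) = 4x2
Op 4 cut(1, 0): punch at orig (1,2); cuts so far [(1, 2)]; region rows[0,4) x cols[2,4) = 4x2
Op 5 cut(2, 0): punch at orig (2,2); cuts so far [(1, 2), (2, 2)]; region rows[0,4) x cols[2,4) = 4x2
Op 6 cut(1, 1): punch at orig (1,3); cuts so far [(1, 2), (1, 3), (2, 2)]; region rows[0,4) x cols[2,4) = 4x2
Unfold 1 (reflect across h@4): 6 holes -> [(1, 2), (1, 3), (2, 2), (5, 2), (6, 2), (6, 3)]
Unfold 2 (reflect across v@2): 12 holes -> [(1, 0), (1, 1), (1, 2), (1, 3), (2, 1), (2, 2), (5, 1), (5, 2), (6, 0), (6, 1), (6, 2), (6, 3)]
Unfold 3 (reflect across h@8): 24 holes -> [(1, 0), (1, 1), (1, 2), (1, 3), (2, 1), (2, 2), (5, 1), (5, 2), (6, 0), (6, 1), (6, 2), (6, 3), (9, 0), (9, 1), (9, 2), (9, 3), (10, 1), (10, 2), (13, 1), (13, 2), (14, 0), (14, 1), (14, 2), (14, 3)]
Holes: [(1, 0), (1, 1), (1, 2), (1, 3), (2, 1), (2, 2), (5, 1), (5, 2), (6, 0), (6, 1), (6, 2), (6, 3), (9, 0), (9, 1), (9, 2), (9, 3), (10, 1), (10, 2), (13, 1), (13, 2), (14, 0), (14, 1), (14, 2), (14, 3)]

Answer: no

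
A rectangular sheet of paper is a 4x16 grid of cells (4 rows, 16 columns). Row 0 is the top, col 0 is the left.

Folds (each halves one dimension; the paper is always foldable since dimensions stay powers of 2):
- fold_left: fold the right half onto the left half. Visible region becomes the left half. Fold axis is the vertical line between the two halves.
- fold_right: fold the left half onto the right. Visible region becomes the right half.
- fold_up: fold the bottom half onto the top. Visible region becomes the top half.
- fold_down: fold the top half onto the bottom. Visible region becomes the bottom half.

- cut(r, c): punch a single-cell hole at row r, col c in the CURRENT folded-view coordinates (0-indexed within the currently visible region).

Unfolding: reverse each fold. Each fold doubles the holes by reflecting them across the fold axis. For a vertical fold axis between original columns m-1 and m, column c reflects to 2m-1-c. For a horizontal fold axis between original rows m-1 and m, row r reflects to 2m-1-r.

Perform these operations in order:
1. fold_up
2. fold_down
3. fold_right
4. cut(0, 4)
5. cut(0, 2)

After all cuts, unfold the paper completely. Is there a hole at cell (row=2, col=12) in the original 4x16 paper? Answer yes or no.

Op 1 fold_up: fold axis h@2; visible region now rows[0,2) x cols[0,16) = 2x16
Op 2 fold_down: fold axis h@1; visible region now rows[1,2) x cols[0,16) = 1x16
Op 3 fold_right: fold axis v@8; visible region now rows[1,2) x cols[8,16) = 1x8
Op 4 cut(0, 4): punch at orig (1,12); cuts so far [(1, 12)]; region rows[1,2) x cols[8,16) = 1x8
Op 5 cut(0, 2): punch at orig (1,10); cuts so far [(1, 10), (1, 12)]; region rows[1,2) x cols[8,16) = 1x8
Unfold 1 (reflect across v@8): 4 holes -> [(1, 3), (1, 5), (1, 10), (1, 12)]
Unfold 2 (reflect across h@1): 8 holes -> [(0, 3), (0, 5), (0, 10), (0, 12), (1, 3), (1, 5), (1, 10), (1, 12)]
Unfold 3 (reflect across h@2): 16 holes -> [(0, 3), (0, 5), (0, 10), (0, 12), (1, 3), (1, 5), (1, 10), (1, 12), (2, 3), (2, 5), (2, 10), (2, 12), (3, 3), (3, 5), (3, 10), (3, 12)]
Holes: [(0, 3), (0, 5), (0, 10), (0, 12), (1, 3), (1, 5), (1, 10), (1, 12), (2, 3), (2, 5), (2, 10), (2, 12), (3, 3), (3, 5), (3, 10), (3, 12)]

Answer: yes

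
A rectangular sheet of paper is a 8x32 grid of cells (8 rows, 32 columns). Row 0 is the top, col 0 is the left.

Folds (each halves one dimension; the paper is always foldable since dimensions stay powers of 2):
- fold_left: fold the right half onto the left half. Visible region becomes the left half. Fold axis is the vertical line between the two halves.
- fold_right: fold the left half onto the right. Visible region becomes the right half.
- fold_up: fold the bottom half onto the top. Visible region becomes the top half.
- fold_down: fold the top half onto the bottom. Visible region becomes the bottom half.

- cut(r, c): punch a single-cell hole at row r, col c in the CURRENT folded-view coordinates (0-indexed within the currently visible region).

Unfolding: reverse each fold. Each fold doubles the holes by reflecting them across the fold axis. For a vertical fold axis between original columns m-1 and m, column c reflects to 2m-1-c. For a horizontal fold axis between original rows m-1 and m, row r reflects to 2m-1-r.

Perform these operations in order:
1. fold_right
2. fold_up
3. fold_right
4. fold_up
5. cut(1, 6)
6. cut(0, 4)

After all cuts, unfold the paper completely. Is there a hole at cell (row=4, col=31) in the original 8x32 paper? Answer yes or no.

Answer: no

Derivation:
Op 1 fold_right: fold axis v@16; visible region now rows[0,8) x cols[16,32) = 8x16
Op 2 fold_up: fold axis h@4; visible region now rows[0,4) x cols[16,32) = 4x16
Op 3 fold_right: fold axis v@24; visible region now rows[0,4) x cols[24,32) = 4x8
Op 4 fold_up: fold axis h@2; visible region now rows[0,2) x cols[24,32) = 2x8
Op 5 cut(1, 6): punch at orig (1,30); cuts so far [(1, 30)]; region rows[0,2) x cols[24,32) = 2x8
Op 6 cut(0, 4): punch at orig (0,28); cuts so far [(0, 28), (1, 30)]; region rows[0,2) x cols[24,32) = 2x8
Unfold 1 (reflect across h@2): 4 holes -> [(0, 28), (1, 30), (2, 30), (3, 28)]
Unfold 2 (reflect across v@24): 8 holes -> [(0, 19), (0, 28), (1, 17), (1, 30), (2, 17), (2, 30), (3, 19), (3, 28)]
Unfold 3 (reflect across h@4): 16 holes -> [(0, 19), (0, 28), (1, 17), (1, 30), (2, 17), (2, 30), (3, 19), (3, 28), (4, 19), (4, 28), (5, 17), (5, 30), (6, 17), (6, 30), (7, 19), (7, 28)]
Unfold 4 (reflect across v@16): 32 holes -> [(0, 3), (0, 12), (0, 19), (0, 28), (1, 1), (1, 14), (1, 17), (1, 30), (2, 1), (2, 14), (2, 17), (2, 30), (3, 3), (3, 12), (3, 19), (3, 28), (4, 3), (4, 12), (4, 19), (4, 28), (5, 1), (5, 14), (5, 17), (5, 30), (6, 1), (6, 14), (6, 17), (6, 30), (7, 3), (7, 12), (7, 19), (7, 28)]
Holes: [(0, 3), (0, 12), (0, 19), (0, 28), (1, 1), (1, 14), (1, 17), (1, 30), (2, 1), (2, 14), (2, 17), (2, 30), (3, 3), (3, 12), (3, 19), (3, 28), (4, 3), (4, 12), (4, 19), (4, 28), (5, 1), (5, 14), (5, 17), (5, 30), (6, 1), (6, 14), (6, 17), (6, 30), (7, 3), (7, 12), (7, 19), (7, 28)]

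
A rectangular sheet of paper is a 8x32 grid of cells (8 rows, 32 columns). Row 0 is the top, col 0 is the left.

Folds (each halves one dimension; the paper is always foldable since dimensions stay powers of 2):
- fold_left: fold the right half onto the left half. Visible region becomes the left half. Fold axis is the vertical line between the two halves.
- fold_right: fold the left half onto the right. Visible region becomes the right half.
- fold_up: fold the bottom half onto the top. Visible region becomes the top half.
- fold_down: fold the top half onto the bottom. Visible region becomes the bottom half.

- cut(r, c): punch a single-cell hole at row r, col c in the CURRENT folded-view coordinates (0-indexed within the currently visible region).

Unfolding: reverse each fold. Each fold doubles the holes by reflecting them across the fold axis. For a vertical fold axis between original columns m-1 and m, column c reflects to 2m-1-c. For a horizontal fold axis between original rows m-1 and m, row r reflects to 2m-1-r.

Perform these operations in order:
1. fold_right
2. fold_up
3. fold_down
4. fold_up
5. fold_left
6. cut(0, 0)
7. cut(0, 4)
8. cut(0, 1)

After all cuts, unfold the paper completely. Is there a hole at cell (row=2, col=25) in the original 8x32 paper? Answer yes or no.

Answer: no

Derivation:
Op 1 fold_right: fold axis v@16; visible region now rows[0,8) x cols[16,32) = 8x16
Op 2 fold_up: fold axis h@4; visible region now rows[0,4) x cols[16,32) = 4x16
Op 3 fold_down: fold axis h@2; visible region now rows[2,4) x cols[16,32) = 2x16
Op 4 fold_up: fold axis h@3; visible region now rows[2,3) x cols[16,32) = 1x16
Op 5 fold_left: fold axis v@24; visible region now rows[2,3) x cols[16,24) = 1x8
Op 6 cut(0, 0): punch at orig (2,16); cuts so far [(2, 16)]; region rows[2,3) x cols[16,24) = 1x8
Op 7 cut(0, 4): punch at orig (2,20); cuts so far [(2, 16), (2, 20)]; region rows[2,3) x cols[16,24) = 1x8
Op 8 cut(0, 1): punch at orig (2,17); cuts so far [(2, 16), (2, 17), (2, 20)]; region rows[2,3) x cols[16,24) = 1x8
Unfold 1 (reflect across v@24): 6 holes -> [(2, 16), (2, 17), (2, 20), (2, 27), (2, 30), (2, 31)]
Unfold 2 (reflect across h@3): 12 holes -> [(2, 16), (2, 17), (2, 20), (2, 27), (2, 30), (2, 31), (3, 16), (3, 17), (3, 20), (3, 27), (3, 30), (3, 31)]
Unfold 3 (reflect across h@2): 24 holes -> [(0, 16), (0, 17), (0, 20), (0, 27), (0, 30), (0, 31), (1, 16), (1, 17), (1, 20), (1, 27), (1, 30), (1, 31), (2, 16), (2, 17), (2, 20), (2, 27), (2, 30), (2, 31), (3, 16), (3, 17), (3, 20), (3, 27), (3, 30), (3, 31)]
Unfold 4 (reflect across h@4): 48 holes -> [(0, 16), (0, 17), (0, 20), (0, 27), (0, 30), (0, 31), (1, 16), (1, 17), (1, 20), (1, 27), (1, 30), (1, 31), (2, 16), (2, 17), (2, 20), (2, 27), (2, 30), (2, 31), (3, 16), (3, 17), (3, 20), (3, 27), (3, 30), (3, 31), (4, 16), (4, 17), (4, 20), (4, 27), (4, 30), (4, 31), (5, 16), (5, 17), (5, 20), (5, 27), (5, 30), (5, 31), (6, 16), (6, 17), (6, 20), (6, 27), (6, 30), (6, 31), (7, 16), (7, 17), (7, 20), (7, 27), (7, 30), (7, 31)]
Unfold 5 (reflect across v@16): 96 holes -> [(0, 0), (0, 1), (0, 4), (0, 11), (0, 14), (0, 15), (0, 16), (0, 17), (0, 20), (0, 27), (0, 30), (0, 31), (1, 0), (1, 1), (1, 4), (1, 11), (1, 14), (1, 15), (1, 16), (1, 17), (1, 20), (1, 27), (1, 30), (1, 31), (2, 0), (2, 1), (2, 4), (2, 11), (2, 14), (2, 15), (2, 16), (2, 17), (2, 20), (2, 27), (2, 30), (2, 31), (3, 0), (3, 1), (3, 4), (3, 11), (3, 14), (3, 15), (3, 16), (3, 17), (3, 20), (3, 27), (3, 30), (3, 31), (4, 0), (4, 1), (4, 4), (4, 11), (4, 14), (4, 15), (4, 16), (4, 17), (4, 20), (4, 27), (4, 30), (4, 31), (5, 0), (5, 1), (5, 4), (5, 11), (5, 14), (5, 15), (5, 16), (5, 17), (5, 20), (5, 27), (5, 30), (5, 31), (6, 0), (6, 1), (6, 4), (6, 11), (6, 14), (6, 15), (6, 16), (6, 17), (6, 20), (6, 27), (6, 30), (6, 31), (7, 0), (7, 1), (7, 4), (7, 11), (7, 14), (7, 15), (7, 16), (7, 17), (7, 20), (7, 27), (7, 30), (7, 31)]
Holes: [(0, 0), (0, 1), (0, 4), (0, 11), (0, 14), (0, 15), (0, 16), (0, 17), (0, 20), (0, 27), (0, 30), (0, 31), (1, 0), (1, 1), (1, 4), (1, 11), (1, 14), (1, 15), (1, 16), (1, 17), (1, 20), (1, 27), (1, 30), (1, 31), (2, 0), (2, 1), (2, 4), (2, 11), (2, 14), (2, 15), (2, 16), (2, 17), (2, 20), (2, 27), (2, 30), (2, 31), (3, 0), (3, 1), (3, 4), (3, 11), (3, 14), (3, 15), (3, 16), (3, 17), (3, 20), (3, 27), (3, 30), (3, 31), (4, 0), (4, 1), (4, 4), (4, 11), (4, 14), (4, 15), (4, 16), (4, 17), (4, 20), (4, 27), (4, 30), (4, 31), (5, 0), (5, 1), (5, 4), (5, 11), (5, 14), (5, 15), (5, 16), (5, 17), (5, 20), (5, 27), (5, 30), (5, 31), (6, 0), (6, 1), (6, 4), (6, 11), (6, 14), (6, 15), (6, 16), (6, 17), (6, 20), (6, 27), (6, 30), (6, 31), (7, 0), (7, 1), (7, 4), (7, 11), (7, 14), (7, 15), (7, 16), (7, 17), (7, 20), (7, 27), (7, 30), (7, 31)]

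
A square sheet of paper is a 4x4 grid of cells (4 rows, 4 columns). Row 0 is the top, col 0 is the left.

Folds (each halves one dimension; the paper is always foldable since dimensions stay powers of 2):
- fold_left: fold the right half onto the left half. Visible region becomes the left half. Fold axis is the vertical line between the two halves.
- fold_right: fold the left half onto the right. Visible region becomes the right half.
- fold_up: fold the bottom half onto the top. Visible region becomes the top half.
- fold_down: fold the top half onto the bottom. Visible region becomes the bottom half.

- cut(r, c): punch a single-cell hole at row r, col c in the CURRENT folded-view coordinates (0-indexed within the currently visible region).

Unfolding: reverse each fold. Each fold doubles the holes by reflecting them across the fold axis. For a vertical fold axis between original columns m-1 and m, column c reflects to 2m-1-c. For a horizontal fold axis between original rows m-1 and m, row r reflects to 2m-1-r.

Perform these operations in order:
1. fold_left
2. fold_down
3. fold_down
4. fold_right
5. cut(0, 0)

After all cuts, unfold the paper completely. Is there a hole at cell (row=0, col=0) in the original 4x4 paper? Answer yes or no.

Answer: yes

Derivation:
Op 1 fold_left: fold axis v@2; visible region now rows[0,4) x cols[0,2) = 4x2
Op 2 fold_down: fold axis h@2; visible region now rows[2,4) x cols[0,2) = 2x2
Op 3 fold_down: fold axis h@3; visible region now rows[3,4) x cols[0,2) = 1x2
Op 4 fold_right: fold axis v@1; visible region now rows[3,4) x cols[1,2) = 1x1
Op 5 cut(0, 0): punch at orig (3,1); cuts so far [(3, 1)]; region rows[3,4) x cols[1,2) = 1x1
Unfold 1 (reflect across v@1): 2 holes -> [(3, 0), (3, 1)]
Unfold 2 (reflect across h@3): 4 holes -> [(2, 0), (2, 1), (3, 0), (3, 1)]
Unfold 3 (reflect across h@2): 8 holes -> [(0, 0), (0, 1), (1, 0), (1, 1), (2, 0), (2, 1), (3, 0), (3, 1)]
Unfold 4 (reflect across v@2): 16 holes -> [(0, 0), (0, 1), (0, 2), (0, 3), (1, 0), (1, 1), (1, 2), (1, 3), (2, 0), (2, 1), (2, 2), (2, 3), (3, 0), (3, 1), (3, 2), (3, 3)]
Holes: [(0, 0), (0, 1), (0, 2), (0, 3), (1, 0), (1, 1), (1, 2), (1, 3), (2, 0), (2, 1), (2, 2), (2, 3), (3, 0), (3, 1), (3, 2), (3, 3)]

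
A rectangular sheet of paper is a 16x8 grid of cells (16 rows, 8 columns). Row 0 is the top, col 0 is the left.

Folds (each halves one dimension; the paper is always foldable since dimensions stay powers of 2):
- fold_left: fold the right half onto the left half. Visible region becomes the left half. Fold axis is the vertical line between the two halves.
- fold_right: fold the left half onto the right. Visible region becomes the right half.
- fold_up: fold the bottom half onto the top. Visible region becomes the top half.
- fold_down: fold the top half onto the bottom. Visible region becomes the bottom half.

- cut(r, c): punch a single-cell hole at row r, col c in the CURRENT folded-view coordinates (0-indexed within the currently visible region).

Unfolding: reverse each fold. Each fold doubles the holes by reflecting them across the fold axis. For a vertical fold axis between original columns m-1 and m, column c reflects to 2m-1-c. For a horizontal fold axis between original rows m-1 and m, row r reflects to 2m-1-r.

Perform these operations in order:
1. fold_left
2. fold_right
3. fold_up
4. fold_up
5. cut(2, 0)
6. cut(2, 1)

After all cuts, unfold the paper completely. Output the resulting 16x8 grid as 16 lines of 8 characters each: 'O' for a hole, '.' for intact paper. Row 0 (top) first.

Answer: ........
........
OOOOOOOO
........
........
OOOOOOOO
........
........
........
........
OOOOOOOO
........
........
OOOOOOOO
........
........

Derivation:
Op 1 fold_left: fold axis v@4; visible region now rows[0,16) x cols[0,4) = 16x4
Op 2 fold_right: fold axis v@2; visible region now rows[0,16) x cols[2,4) = 16x2
Op 3 fold_up: fold axis h@8; visible region now rows[0,8) x cols[2,4) = 8x2
Op 4 fold_up: fold axis h@4; visible region now rows[0,4) x cols[2,4) = 4x2
Op 5 cut(2, 0): punch at orig (2,2); cuts so far [(2, 2)]; region rows[0,4) x cols[2,4) = 4x2
Op 6 cut(2, 1): punch at orig (2,3); cuts so far [(2, 2), (2, 3)]; region rows[0,4) x cols[2,4) = 4x2
Unfold 1 (reflect across h@4): 4 holes -> [(2, 2), (2, 3), (5, 2), (5, 3)]
Unfold 2 (reflect across h@8): 8 holes -> [(2, 2), (2, 3), (5, 2), (5, 3), (10, 2), (10, 3), (13, 2), (13, 3)]
Unfold 3 (reflect across v@2): 16 holes -> [(2, 0), (2, 1), (2, 2), (2, 3), (5, 0), (5, 1), (5, 2), (5, 3), (10, 0), (10, 1), (10, 2), (10, 3), (13, 0), (13, 1), (13, 2), (13, 3)]
Unfold 4 (reflect across v@4): 32 holes -> [(2, 0), (2, 1), (2, 2), (2, 3), (2, 4), (2, 5), (2, 6), (2, 7), (5, 0), (5, 1), (5, 2), (5, 3), (5, 4), (5, 5), (5, 6), (5, 7), (10, 0), (10, 1), (10, 2), (10, 3), (10, 4), (10, 5), (10, 6), (10, 7), (13, 0), (13, 1), (13, 2), (13, 3), (13, 4), (13, 5), (13, 6), (13, 7)]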